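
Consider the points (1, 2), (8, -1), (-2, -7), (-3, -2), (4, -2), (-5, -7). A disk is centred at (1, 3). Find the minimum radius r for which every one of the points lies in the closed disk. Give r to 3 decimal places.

The required radius is the distance from (1, 3) to the farthest point.
Squared distances: 1, 65, 109, 41, 34, 136.
Maximum is 136, attained at (-5, -7).
r = √136 ≈ 11.662.

11.662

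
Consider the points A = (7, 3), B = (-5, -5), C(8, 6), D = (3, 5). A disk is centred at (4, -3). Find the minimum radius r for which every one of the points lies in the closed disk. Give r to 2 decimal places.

9.85

The required radius is the distance from (4, -3) to the farthest point.
Squared distances: 45, 85, 97, 65.
Maximum is 97, attained at C.
r = √97 ≈ 9.85.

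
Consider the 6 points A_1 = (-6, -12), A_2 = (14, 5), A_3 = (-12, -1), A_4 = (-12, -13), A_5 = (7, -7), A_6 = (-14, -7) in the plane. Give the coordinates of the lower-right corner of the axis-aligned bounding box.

(14, -13)

x-range [-14, 14], y-range [-13, 5].
The lower-right corner is (14, -13).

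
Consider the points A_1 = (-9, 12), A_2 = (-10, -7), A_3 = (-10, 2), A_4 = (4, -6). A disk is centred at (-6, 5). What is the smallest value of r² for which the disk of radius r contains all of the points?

221

The required radius is the distance from (-6, 5) to the farthest point.
Squared distances: 58, 160, 25, 221.
Maximum is 221, attained at A_4.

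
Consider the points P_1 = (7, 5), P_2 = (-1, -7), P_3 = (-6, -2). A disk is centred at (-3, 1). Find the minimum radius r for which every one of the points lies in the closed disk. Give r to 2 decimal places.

The required radius is the distance from (-3, 1) to the farthest point.
Squared distances: 116, 68, 18.
Maximum is 116, attained at P_1.
r = √116 ≈ 10.77.

10.77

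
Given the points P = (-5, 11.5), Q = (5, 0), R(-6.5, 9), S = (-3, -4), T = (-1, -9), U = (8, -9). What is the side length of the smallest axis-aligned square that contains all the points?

20.5

The bounding box has width 14.5 and height 20.5.
An axis-aligned square enclosing the set must have side ≥ max(width, height).
So the minimum side is max(14.5, 20.5) = 20.5.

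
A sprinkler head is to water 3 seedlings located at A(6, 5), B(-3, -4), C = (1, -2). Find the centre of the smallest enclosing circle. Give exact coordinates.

Side lengths²: AB² = 162, AC² = 74, BC² = 20.
Since AB² = 162 ≥ 74 + 20 = 94, the angle opposite AB is not acute, so the smallest enclosing circle has AB as diameter.
Centre = midpoint of AB = (1.5, 0.5), r² = 162/4 = 40.5.
Centre = (1.5, 0.5).

(1.5, 0.5)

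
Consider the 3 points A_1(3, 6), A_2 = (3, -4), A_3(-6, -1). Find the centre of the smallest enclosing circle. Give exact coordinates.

(-1/3, 1)

Side lengths²: A_1A_2² = 100, A_1A_3² = 130, A_2A_3² = 90.
Since A_1A_3² = 130 < 100 + 90 = 190, the triangle is acute, so the smallest enclosing circle is the circumcircle.
Circumcentre = (-1/3, 1), r² = 325/9.
Centre = (-1/3, 1).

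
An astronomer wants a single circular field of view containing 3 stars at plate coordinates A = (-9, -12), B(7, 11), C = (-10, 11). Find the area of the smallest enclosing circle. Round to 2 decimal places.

Side lengths²: AB² = 785, AC² = 530, BC² = 289.
Since AB² = 785 < 530 + 289 = 819, the triangle is acute, so the smallest enclosing circle is the circumcircle.
Circumcentre = (-1.5, -7/46), r² = 208025/1058.
Area = π·r² = π·208025/1058 ≈ 617.70.

617.70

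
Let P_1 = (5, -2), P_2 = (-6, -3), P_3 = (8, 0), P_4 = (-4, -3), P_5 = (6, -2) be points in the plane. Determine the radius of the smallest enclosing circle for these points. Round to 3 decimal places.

7.159

A smallest enclosing disk is always determined by at most three of the input points on its boundary.
The farthest pair is P_2–P_3 with squared distance 205. The circle on this segment as diameter has centre (1, -1.5) and r² = 205/4 = 51.25.
Check P_1: distance² to centre = 16.25 ≤ 51.25, so it lies inside.
All remaining points lie in this disk, and no smaller disk contains both endpoints, so this is the minimum enclosing circle.
r = √(51.25) ≈ 7.159.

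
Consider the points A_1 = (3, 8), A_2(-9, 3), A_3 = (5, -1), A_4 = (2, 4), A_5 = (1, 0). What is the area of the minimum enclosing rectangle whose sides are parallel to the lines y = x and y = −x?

153

In coordinates u = x + y, v = x − y the rectangle is axis-aligned; the map (x,y)→(u,v) scales areas by 2.
u-values: 11, -6, 4, 6, 1; range = 11 − (-6) = 17.
v-values: -5, -12, 6, -2, 1; range = 6 − (-12) = 18.
Area = (17 × 18) / 2 = 153.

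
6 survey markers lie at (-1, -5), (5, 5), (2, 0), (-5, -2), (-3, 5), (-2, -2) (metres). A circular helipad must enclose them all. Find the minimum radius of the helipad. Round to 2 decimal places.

A smallest enclosing disk is always determined by at most three of the input points on its boundary.
The minimum enclosing circle is determined by three boundary points: (-1, -5), (5, 5), (-5, -2).
Their circumcentre is (21/58, 57/58) with r² = 63325/1682.
The farthest remaining point (-3, 5) is at distance² 46157/1682 ≤ 63325/1682.
r = √(63325/1682) ≈ 6.14.

6.14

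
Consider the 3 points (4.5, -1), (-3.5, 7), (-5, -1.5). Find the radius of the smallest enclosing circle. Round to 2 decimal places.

Call the three points A, B, C in the order given.
Side lengths²: AB² = 128, AC² = 90.5, BC² = 74.5.
Since AB² = 128 < 90.5 + 74.5 = 165, the triangle is acute, so the smallest enclosing circle is the circumcircle.
Circumcentre = (-0.425, 2.075), r² = 33.71125.
r = √(33.71125) ≈ 5.81.

5.81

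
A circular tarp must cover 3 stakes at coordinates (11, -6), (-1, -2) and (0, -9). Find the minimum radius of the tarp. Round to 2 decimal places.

6.37

Call the three points A, B, C in the order given.
Side lengths²: AB² = 160, AC² = 130, BC² = 50.
Since AB² = 160 < 130 + 50 = 180, the triangle is acute, so the smallest enclosing circle is the circumcircle.
Circumcentre = (4.75, -4.75), r² = 40.625.
r = √(40.625) ≈ 6.37.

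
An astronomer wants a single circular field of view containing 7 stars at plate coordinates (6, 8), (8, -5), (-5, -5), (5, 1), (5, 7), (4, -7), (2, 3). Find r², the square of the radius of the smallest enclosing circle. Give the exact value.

The minimum enclosing circle is determined by three boundary points: (6, 8), (8, -5), (-5, -5).
Their circumcentre is (1.5, 17/26) with r² = 25085/338.
The farthest remaining point (4, -7) is at distance² 21913/338 ≤ 25085/338.

25085/338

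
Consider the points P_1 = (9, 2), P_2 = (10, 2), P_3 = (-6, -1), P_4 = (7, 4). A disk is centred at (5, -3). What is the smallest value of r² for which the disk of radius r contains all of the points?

The required radius is the distance from (5, -3) to the farthest point.
Squared distances: 41, 50, 125, 53.
Maximum is 125, attained at P_3.

125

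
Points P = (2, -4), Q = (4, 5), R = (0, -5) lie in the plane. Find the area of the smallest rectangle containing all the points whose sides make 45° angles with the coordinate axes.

49

In coordinates u = x + y, v = x − y the rectangle is axis-aligned; the map (x,y)→(u,v) scales areas by 2.
u-values: -2, 9, -5; range = 9 − (-5) = 14.
v-values: 6, -1, 5; range = 6 − (-1) = 7.
Area = (14 × 7) / 2 = 49.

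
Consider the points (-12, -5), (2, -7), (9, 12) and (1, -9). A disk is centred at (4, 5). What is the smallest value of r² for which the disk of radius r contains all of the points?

356

The required radius is the distance from (4, 5) to the farthest point.
Squared distances: 356, 148, 74, 205.
Maximum is 356, attained at (-12, -5).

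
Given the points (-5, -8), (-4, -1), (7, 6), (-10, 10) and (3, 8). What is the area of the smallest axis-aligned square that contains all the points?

The bounding box has width 17 and height 18.
An axis-aligned square enclosing the set must have side ≥ max(width, height).
So the minimum side is max(17, 18) = 18.
Area = 18² = 324.

324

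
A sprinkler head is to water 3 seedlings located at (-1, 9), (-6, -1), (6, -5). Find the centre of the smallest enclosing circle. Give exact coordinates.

Call the three points A, B, C in the order given.
Side lengths²: AB² = 125, AC² = 245, BC² = 160.
Since AC² = 245 < 160 + 125 = 285, the triangle is acute, so the smallest enclosing circle is the circumcircle.
Circumcentre = (1.5, 1.5), r² = 62.5.
Centre = (1.5, 1.5).

(1.5, 1.5)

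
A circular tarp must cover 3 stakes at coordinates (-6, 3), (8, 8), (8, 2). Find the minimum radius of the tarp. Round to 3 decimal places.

Call the three points A, B, C in the order given.
Side lengths²: AB² = 221, AC² = 197, BC² = 36.
Since AB² = 221 < 197 + 36 = 233, the triangle is acute, so the smallest enclosing circle is the circumcircle.
Circumcentre = (33/28, 5), r² = 43537/784.
r = √(43537/784) ≈ 7.452.

7.452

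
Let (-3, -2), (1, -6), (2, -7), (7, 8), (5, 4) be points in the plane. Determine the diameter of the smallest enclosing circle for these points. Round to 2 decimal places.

15.81

A smallest enclosing disk is always determined by at most three of the input points on its boundary.
The farthest pair is (2, -7)–(7, 8) with squared distance 250. The circle on this segment as diameter has centre (4.5, 0.5) and r² = 250/4 = 62.5.
Check (-3, -2): distance² to centre = 62.5 ≤ 62.5, so it lies inside.
All remaining points lie in this disk, and no smaller disk contains both endpoints, so this is the minimum enclosing circle.
Diameter = 2r = 2√(62.5) ≈ 15.81.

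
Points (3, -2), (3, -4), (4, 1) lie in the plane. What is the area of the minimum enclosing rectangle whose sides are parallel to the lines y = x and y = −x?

In coordinates u = x + y, v = x − y the rectangle is axis-aligned; the map (x,y)→(u,v) scales areas by 2.
u-values: 1, -1, 5; range = 5 − (-1) = 6.
v-values: 5, 7, 3; range = 7 − 3 = 4.
Area = (6 × 4) / 2 = 12.

12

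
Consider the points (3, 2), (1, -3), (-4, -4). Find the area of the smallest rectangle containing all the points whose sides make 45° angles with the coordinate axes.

In coordinates u = x + y, v = x − y the rectangle is axis-aligned; the map (x,y)→(u,v) scales areas by 2.
u-values: 5, -2, -8; range = 5 − (-8) = 13.
v-values: 1, 4, 0; range = 4 − 0 = 4.
Area = (13 × 4) / 2 = 26.

26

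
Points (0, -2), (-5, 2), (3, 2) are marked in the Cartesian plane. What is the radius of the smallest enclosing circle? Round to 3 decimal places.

Call the three points A, B, C in the order given.
Side lengths²: AB² = 41, AC² = 25, BC² = 64.
Since BC² = 64 < 41 + 25 = 66, the triangle is acute, so the smallest enclosing circle is the circumcircle.
Circumcentre = (-1, 1.875), r² = 16.015625.
r = √(16.015625) ≈ 4.002.

4.002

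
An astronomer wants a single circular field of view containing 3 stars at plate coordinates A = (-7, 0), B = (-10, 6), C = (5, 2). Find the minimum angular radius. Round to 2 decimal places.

Side lengths²: AB² = 45, AC² = 148, BC² = 241.
Since BC² = 241 ≥ 148 + 45 = 193, the angle opposite BC is not acute, so the smallest enclosing circle has BC as diameter.
Centre = midpoint of BC = (-2.5, 4), r² = 241/4 = 60.25.
r = √(60.25) ≈ 7.76.

7.76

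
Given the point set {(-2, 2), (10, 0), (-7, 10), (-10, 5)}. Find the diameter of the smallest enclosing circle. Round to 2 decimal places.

The farthest pair is (10, 0)–(-10, 5) with squared distance 425. The circle on this segment as diameter has centre (0, 2.5) and r² = 425/4 = 106.25.
Check (-2, 2): distance² to centre = 4.25 ≤ 106.25, so it lies inside.
All remaining points lie in this disk, and no smaller disk contains both endpoints, so this is the minimum enclosing circle.
Diameter = 2r = 2√(106.25) ≈ 20.62.

20.62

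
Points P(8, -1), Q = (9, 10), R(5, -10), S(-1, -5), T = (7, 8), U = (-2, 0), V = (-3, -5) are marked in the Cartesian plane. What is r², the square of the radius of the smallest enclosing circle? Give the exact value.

A smallest enclosing disk is always determined by at most three of the input points on its boundary.
The minimum enclosing circle is determined by three boundary points: Q, R, V.
Their circumcentre is (35/6, 7/30) with r² = 47437/450.
The farthest remaining point S is at distance² 33337/450 ≤ 47437/450.

47437/450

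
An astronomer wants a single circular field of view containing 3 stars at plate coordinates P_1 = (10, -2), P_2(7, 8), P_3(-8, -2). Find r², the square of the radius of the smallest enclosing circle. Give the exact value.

Side lengths²: P_1P_2² = 109, P_1P_3² = 324, P_2P_3² = 325.
Since P_2P_3² = 325 < 324 + 109 = 433, the triangle is acute, so the smallest enclosing circle is the circumcircle.
Circumcentre = (1, 0.75), r² = 88.5625.

88.5625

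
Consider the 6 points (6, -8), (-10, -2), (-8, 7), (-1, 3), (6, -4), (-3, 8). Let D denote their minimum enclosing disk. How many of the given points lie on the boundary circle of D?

By Welzl's lemma the MEC is supported by two points (diametrically opposite) or three points (on a circumcircle).
The farthest pair is (6, -8)–(-8, 7) with squared distance 421. The circle on this segment as diameter has centre (-1, -0.5) and r² = 421/4 = 105.25.
Check (-10, -2): distance² to centre = 83.25 ≤ 105.25, so it lies inside.
All remaining points lie in this disk, and no smaller disk contains both endpoints, so this is the minimum enclosing circle.
The points at distance exactly r from the centre are (6, -8), (-8, 7) — 2 points.

2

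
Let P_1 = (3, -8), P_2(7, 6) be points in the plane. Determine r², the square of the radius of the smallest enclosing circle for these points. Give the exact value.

53

The smallest circle enclosing two points has them as diameter endpoints.
Centre = midpoint = (5, -1); r² = |P_1P_2|²/4 = 212/4 = 53.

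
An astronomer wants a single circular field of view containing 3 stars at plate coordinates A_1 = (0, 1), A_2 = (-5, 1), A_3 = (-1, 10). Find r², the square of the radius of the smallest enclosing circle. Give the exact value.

3977/162

Side lengths²: A_1A_2² = 25, A_1A_3² = 82, A_2A_3² = 97.
Since A_2A_3² = 97 < 82 + 25 = 107, the triangle is acute, so the smallest enclosing circle is the circumcircle.
Circumcentre = (-2.5, 95/18), r² = 3977/162.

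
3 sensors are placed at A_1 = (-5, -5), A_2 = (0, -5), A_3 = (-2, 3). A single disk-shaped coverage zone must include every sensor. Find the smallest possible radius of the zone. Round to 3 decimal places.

Side lengths²: A_1A_2² = 25, A_1A_3² = 73, A_2A_3² = 68.
Since A_1A_3² = 73 < 68 + 25 = 93, the triangle is acute, so the smallest enclosing circle is the circumcircle.
Circumcentre = (-2.5, -1.375), r² = 19.390625.
r = √(19.390625) ≈ 4.403.

4.403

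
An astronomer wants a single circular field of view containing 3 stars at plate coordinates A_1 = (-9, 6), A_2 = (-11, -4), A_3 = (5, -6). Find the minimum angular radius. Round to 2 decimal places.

9.24

Side lengths²: A_1A_2² = 104, A_1A_3² = 340, A_2A_3² = 260.
Since A_1A_3² = 340 < 260 + 104 = 364, the triangle is acute, so the smallest enclosing circle is the circumcircle.
Circumcentre = (-100/41, -21/41), r² = 143650/1681.
r = √(143650/1681) ≈ 9.24.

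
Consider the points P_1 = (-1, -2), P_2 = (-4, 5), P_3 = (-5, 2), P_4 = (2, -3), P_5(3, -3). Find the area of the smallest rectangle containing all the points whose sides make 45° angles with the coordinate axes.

30

In coordinates u = x + y, v = x − y the rectangle is axis-aligned; the map (x,y)→(u,v) scales areas by 2.
u-values: -3, 1, -3, -1, 0; range = 1 − (-3) = 4.
v-values: 1, -9, -7, 5, 6; range = 6 − (-9) = 15.
Area = (4 × 15) / 2 = 30.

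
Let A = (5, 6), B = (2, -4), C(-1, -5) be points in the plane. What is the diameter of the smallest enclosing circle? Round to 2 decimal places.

12.53

Side lengths²: AB² = 109, AC² = 157, BC² = 10.
Since AC² = 157 ≥ 109 + 10 = 119, the angle opposite AC is not acute, so the smallest enclosing circle has AC as diameter.
Centre = midpoint of AC = (2, 0.5), r² = 157/4 = 39.25.
Diameter = 2r = 2√(39.25) ≈ 12.53.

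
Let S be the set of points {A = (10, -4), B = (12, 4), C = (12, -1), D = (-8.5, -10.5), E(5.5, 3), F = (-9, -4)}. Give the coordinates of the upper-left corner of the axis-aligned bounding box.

x-range [-9, 12], y-range [-10.5, 4].
The upper-left corner is (-9, 4).

(-9, 4)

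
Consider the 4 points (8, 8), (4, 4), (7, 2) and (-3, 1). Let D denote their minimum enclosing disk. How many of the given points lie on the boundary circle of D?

2

By Welzl's lemma the MEC is supported by two points (diametrically opposite) or three points (on a circumcircle).
The farthest pair is (8, 8)–(-3, 1) with squared distance 170. The circle on this segment as diameter has centre (2.5, 4.5) and r² = 170/4 = 42.5.
Check (4, 4): distance² to centre = 2.5 ≤ 42.5, so it lies inside.
All remaining points lie in this disk, and no smaller disk contains both endpoints, so this is the minimum enclosing circle.
The points at distance exactly r from the centre are (8, 8), (-3, 1) — 2 points.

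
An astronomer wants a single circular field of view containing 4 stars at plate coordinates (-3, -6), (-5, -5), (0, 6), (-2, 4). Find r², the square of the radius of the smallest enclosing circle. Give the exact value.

The farthest pair is (-3, -6)–(0, 6) with squared distance 153. The circle on this segment as diameter has centre (-1.5, 0) and r² = 153/4 = 38.25.
Check (-5, -5): distance² to centre = 37.25 ≤ 38.25, so it lies inside.
All remaining points lie in this disk, and no smaller disk contains both endpoints, so this is the minimum enclosing circle.

38.25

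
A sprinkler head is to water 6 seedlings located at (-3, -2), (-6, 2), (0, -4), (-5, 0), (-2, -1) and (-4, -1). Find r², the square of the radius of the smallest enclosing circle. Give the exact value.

18

The minimum enclosing circle of a finite set is fixed by two of the points (as a diameter) or three (as a circumcircle).
The farthest pair is (-6, 2)–(0, -4) with squared distance 72. The circle on this segment as diameter has centre (-3, -1) and r² = 72/4 = 18.
Check (-3, -2): distance² to centre = 1 ≤ 18, so it lies inside.
All remaining points lie in this disk, and no smaller disk contains both endpoints, so this is the minimum enclosing circle.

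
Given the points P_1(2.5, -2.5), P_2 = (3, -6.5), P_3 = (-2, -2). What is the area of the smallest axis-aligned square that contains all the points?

25

The bounding box has width 5 and height 4.5.
An axis-aligned square enclosing the set must have side ≥ max(width, height).
So the minimum side is max(5, 4.5) = 5.
Area = 5² = 25.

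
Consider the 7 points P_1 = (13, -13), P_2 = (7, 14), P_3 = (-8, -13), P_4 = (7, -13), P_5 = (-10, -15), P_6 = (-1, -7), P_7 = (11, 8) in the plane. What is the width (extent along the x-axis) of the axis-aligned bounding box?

max x = 13, min x = -10, so width = 23.

23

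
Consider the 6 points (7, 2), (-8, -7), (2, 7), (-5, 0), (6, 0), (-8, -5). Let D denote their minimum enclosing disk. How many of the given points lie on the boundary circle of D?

The minimum enclosing circle of a finite set is fixed by two of the points (as a diameter) or three (as a circumcircle).
The minimum enclosing circle is determined by three boundary points: (7, 2), (-8, -7), (2, 7).
Their circumcentre is (-1.25, -1.25) with r² = 78.625.
The farthest remaining point (-8, -5) is at distance² 59.625 ≤ 78.625.
The points at distance exactly r from the centre are (7, 2), (-8, -7), (2, 7) — 3 points.

3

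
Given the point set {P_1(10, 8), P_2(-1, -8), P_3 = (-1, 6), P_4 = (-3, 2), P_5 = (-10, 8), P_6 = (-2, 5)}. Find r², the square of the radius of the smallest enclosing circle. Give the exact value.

124.0712890625

A smallest enclosing disk is always determined by at most three of the input points on its boundary.
The minimum enclosing circle is determined by three boundary points: P_1, P_2, P_5.
Their circumcentre is (0, 3.09375) with r² = 124.0712890625.
The farthest remaining point P_4 is at distance² 10.1962890625 ≤ 124.0712890625.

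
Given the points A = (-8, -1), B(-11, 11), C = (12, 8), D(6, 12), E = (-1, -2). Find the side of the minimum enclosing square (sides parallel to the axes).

23

The bounding box has width 23 and height 14.
An axis-aligned square enclosing the set must have side ≥ max(width, height).
So the minimum side is max(23, 14) = 23.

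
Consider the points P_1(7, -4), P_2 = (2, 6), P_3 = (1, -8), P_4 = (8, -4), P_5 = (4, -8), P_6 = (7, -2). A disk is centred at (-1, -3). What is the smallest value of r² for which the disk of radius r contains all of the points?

90

The required radius is the distance from (-1, -3) to the farthest point.
Squared distances: 65, 90, 29, 82, 50, 65.
Maximum is 90, attained at P_2.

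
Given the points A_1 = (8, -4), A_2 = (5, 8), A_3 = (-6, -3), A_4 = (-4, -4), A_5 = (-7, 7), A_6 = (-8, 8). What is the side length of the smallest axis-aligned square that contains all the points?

16

The bounding box has width 16 and height 12.
An axis-aligned square enclosing the set must have side ≥ max(width, height).
So the minimum side is max(16, 12) = 16.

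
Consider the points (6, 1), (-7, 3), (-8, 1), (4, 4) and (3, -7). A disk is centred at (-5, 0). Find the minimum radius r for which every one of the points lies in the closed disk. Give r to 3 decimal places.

11.045

The required radius is the distance from (-5, 0) to the farthest point.
Squared distances: 122, 13, 10, 97, 113.
Maximum is 122, attained at (6, 1).
r = √122 ≈ 11.045.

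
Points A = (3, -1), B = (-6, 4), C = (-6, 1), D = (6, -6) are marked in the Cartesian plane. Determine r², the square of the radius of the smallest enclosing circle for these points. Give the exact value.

61

The minimum enclosing circle of a finite set is fixed by two of the points (as a diameter) or three (as a circumcircle).
The farthest pair is B–D with squared distance 244. The circle on this segment as diameter has centre (0, -1) and r² = 244/4 = 61.
Check A: distance² to centre = 9 ≤ 61, so it lies inside.
All remaining points lie in this disk, and no smaller disk contains both endpoints, so this is the minimum enclosing circle.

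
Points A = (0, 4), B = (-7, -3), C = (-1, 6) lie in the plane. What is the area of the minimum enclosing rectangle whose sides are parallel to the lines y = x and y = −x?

22.5

In coordinates u = x + y, v = x − y the rectangle is axis-aligned; the map (x,y)→(u,v) scales areas by 2.
u-values: 4, -10, 5; range = 5 − (-10) = 15.
v-values: -4, -4, -7; range = -4 − (-7) = 3.
Area = (15 × 3) / 2 = 22.5.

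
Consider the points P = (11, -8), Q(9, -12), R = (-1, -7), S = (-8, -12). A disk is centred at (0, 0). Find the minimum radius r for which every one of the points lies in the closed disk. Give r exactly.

The required radius is the distance from (0, 0) to the farthest point.
Squared distances: 185, 225, 50, 208.
Maximum is 225, attained at Q.
r = √225 = 15.

15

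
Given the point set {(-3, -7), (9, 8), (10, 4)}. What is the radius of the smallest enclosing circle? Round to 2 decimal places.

Call the three points A, B, C in the order given.
Side lengths²: AB² = 369, AC² = 290, BC² = 17.
Since AB² = 369 ≥ 290 + 17 = 307, the angle opposite AB is not acute, so the smallest enclosing circle has AB as diameter.
Centre = midpoint of AB = (3, 0.5), r² = 369/4 = 92.25.
r = √(92.25) ≈ 9.60.

9.60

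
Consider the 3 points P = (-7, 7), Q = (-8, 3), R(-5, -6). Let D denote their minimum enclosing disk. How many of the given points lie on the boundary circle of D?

2

Side lengths²: PQ² = 17, PR² = 173, QR² = 90.
Since PR² = 173 ≥ 90 + 17 = 107, the angle opposite PR is not acute, so the smallest enclosing circle has PR as diameter.
Centre = midpoint of PR = (-6, 0.5), r² = 173/4 = 43.25.
The points at distance exactly r from the centre are P, R — 2 points.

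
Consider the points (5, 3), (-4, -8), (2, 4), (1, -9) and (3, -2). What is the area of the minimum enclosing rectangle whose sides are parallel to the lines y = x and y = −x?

120

In coordinates u = x + y, v = x − y the rectangle is axis-aligned; the map (x,y)→(u,v) scales areas by 2.
u-values: 8, -12, 6, -8, 1; range = 8 − (-12) = 20.
v-values: 2, 4, -2, 10, 5; range = 10 − (-2) = 12.
Area = (20 × 12) / 2 = 120.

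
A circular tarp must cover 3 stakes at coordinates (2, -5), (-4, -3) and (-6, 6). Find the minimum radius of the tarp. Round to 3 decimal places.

Call the three points A, B, C in the order given.
Side lengths²: AB² = 40, AC² = 185, BC² = 85.
Since AC² = 185 ≥ 85 + 40 = 125, the angle opposite AC is not acute, so the smallest enclosing circle has AC as diameter.
Centre = midpoint of AC = (-2, 0.5), r² = 185/4 = 46.25.
r = √(46.25) ≈ 6.801.

6.801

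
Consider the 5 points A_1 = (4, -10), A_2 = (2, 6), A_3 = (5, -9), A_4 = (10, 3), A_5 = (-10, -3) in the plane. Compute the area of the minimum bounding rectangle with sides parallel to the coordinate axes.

320

x ranges over [-10, 10], width 20.
y ranges over [-10, 6], height 16.
Area = 20 × 16 = 320.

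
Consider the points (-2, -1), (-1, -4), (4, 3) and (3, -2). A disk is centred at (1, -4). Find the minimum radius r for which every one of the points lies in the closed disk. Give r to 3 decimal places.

The required radius is the distance from (1, -4) to the farthest point.
Squared distances: 18, 4, 58, 8.
Maximum is 58, attained at (4, 3).
r = √58 ≈ 7.616.

7.616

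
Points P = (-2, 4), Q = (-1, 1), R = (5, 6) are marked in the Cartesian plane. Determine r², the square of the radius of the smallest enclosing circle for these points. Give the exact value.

Side lengths²: PQ² = 10, PR² = 53, QR² = 61.
Since QR² = 61 < 53 + 10 = 63, the triangle is acute, so the smallest enclosing circle is the circumcircle.
Circumcentre = (87/46, 167/46), r² = 16165/1058.

16165/1058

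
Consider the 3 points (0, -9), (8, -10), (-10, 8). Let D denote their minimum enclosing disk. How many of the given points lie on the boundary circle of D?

2

Call the three points A, B, C in the order given.
Side lengths²: AB² = 65, AC² = 389, BC² = 648.
Since BC² = 648 ≥ 389 + 65 = 454, the angle opposite BC is not acute, so the smallest enclosing circle has BC as diameter.
Centre = midpoint of BC = (-1, -1), r² = 648/4 = 162.
The points at distance exactly r from the centre are (8, -10), (-10, 8) — 2 points.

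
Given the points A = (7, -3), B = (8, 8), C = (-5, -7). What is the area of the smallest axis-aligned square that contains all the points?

225

The bounding box has width 13 and height 15.
An axis-aligned square enclosing the set must have side ≥ max(width, height).
So the minimum side is max(13, 15) = 15.
Area = 15² = 225.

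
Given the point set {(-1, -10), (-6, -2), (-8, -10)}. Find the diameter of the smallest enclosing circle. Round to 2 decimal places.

Call the three points A, B, C in the order given.
Side lengths²: AB² = 89, AC² = 49, BC² = 68.
Since AB² = 89 < 68 + 49 = 117, the triangle is acute, so the smallest enclosing circle is the circumcircle.
Circumcentre = (-4.5, -6.625), r² = 23.640625.
Diameter = 2r = 2√(23.640625) ≈ 9.72.

9.72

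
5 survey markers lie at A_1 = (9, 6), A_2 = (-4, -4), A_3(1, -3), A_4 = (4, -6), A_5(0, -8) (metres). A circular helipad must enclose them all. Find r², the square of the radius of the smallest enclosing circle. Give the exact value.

74513/1058

The minimum enclosing circle is determined by three boundary points: A_1, A_2, A_5.
Their circumcentre is (165/46, -19/46) with r² = 74513/1058.
The farthest remaining point A_4 is at distance² 33205/1058 ≤ 74513/1058.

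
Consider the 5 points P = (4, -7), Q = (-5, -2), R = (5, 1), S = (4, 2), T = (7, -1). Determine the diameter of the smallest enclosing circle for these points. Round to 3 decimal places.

A smallest enclosing disk is always determined by at most three of the input points on its boundary.
The minimum enclosing circle is determined by three boundary points: P, Q, T.
Their circumcentre is (47/46, -81/46) with r² = 38425/1058.
The farthest remaining point R is at distance² 24809/1058 ≤ 38425/1058.
Diameter = 2r = 2√(38425/1058) ≈ 12.053.

12.053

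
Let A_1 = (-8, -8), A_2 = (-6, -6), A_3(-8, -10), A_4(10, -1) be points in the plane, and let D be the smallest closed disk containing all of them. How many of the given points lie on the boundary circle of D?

2

By Welzl's lemma the MEC is supported by two points (diametrically opposite) or three points (on a circumcircle).
The farthest pair is A_3–A_4 with squared distance 405. The circle on this segment as diameter has centre (1, -5.5) and r² = 405/4 = 101.25.
Check A_1: distance² to centre = 87.25 ≤ 101.25, so it lies inside.
All remaining points lie in this disk, and no smaller disk contains both endpoints, so this is the minimum enclosing circle.
The points at distance exactly r from the centre are A_3, A_4 — 2 points.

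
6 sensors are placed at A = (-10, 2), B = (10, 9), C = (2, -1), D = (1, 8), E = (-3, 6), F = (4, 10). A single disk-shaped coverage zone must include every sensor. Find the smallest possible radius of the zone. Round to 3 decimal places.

The minimum enclosing circle of a finite set is fixed by two of the points (as a diameter) or three (as a circumcircle).
The farthest pair is A–B with squared distance 449. The circle on this segment as diameter has centre (0, 5.5) and r² = 449/4 = 112.25.
Check C: distance² to centre = 46.25 ≤ 112.25, so it lies inside.
All remaining points lie in this disk, and no smaller disk contains both endpoints, so this is the minimum enclosing circle.
r = √(112.25) ≈ 10.595.

10.595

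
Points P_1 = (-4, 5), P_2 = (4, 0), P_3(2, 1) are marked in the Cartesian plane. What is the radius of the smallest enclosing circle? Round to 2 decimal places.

Side lengths²: P_1P_2² = 89, P_1P_3² = 52, P_2P_3² = 5.
Since P_1P_2² = 89 ≥ 52 + 5 = 57, the angle opposite P_1P_2 is not acute, so the smallest enclosing circle has P_1P_2 as diameter.
Centre = midpoint of P_1P_2 = (0, 2.5), r² = 89/4 = 22.25.
r = √(22.25) ≈ 4.72.

4.72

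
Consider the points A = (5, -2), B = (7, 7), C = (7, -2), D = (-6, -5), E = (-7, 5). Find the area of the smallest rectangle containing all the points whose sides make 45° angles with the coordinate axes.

In coordinates u = x + y, v = x − y the rectangle is axis-aligned; the map (x,y)→(u,v) scales areas by 2.
u-values: 3, 14, 5, -11, -2; range = 14 − (-11) = 25.
v-values: 7, 0, 9, -1, -12; range = 9 − (-12) = 21.
Area = (25 × 21) / 2 = 262.5.

262.5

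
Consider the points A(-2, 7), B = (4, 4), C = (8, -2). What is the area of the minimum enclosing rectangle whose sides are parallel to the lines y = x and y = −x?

In coordinates u = x + y, v = x − y the rectangle is axis-aligned; the map (x,y)→(u,v) scales areas by 2.
u-values: 5, 8, 6; range = 8 − 5 = 3.
v-values: -9, 0, 10; range = 10 − (-9) = 19.
Area = (3 × 19) / 2 = 28.5.

28.5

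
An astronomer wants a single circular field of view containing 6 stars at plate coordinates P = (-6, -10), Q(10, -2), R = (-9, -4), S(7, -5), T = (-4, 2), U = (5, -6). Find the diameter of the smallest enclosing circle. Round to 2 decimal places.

The farthest pair is Q–R with squared distance 365. The circle on this segment as diameter has centre (0.5, -3) and r² = 365/4 = 91.25.
Check P: distance² to centre = 91.25 ≤ 91.25, so it lies inside.
All remaining points lie in this disk, and no smaller disk contains both endpoints, so this is the minimum enclosing circle.
Diameter = 2r = 2√(91.25) ≈ 19.10.

19.10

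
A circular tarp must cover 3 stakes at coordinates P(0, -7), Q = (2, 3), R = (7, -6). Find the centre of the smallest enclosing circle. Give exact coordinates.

(99/34, -81/34)

Side lengths²: PQ² = 104, PR² = 50, QR² = 106.
Since QR² = 106 < 104 + 50 = 154, the triangle is acute, so the smallest enclosing circle is the circumcircle.
Circumcentre = (99/34, -81/34), r² = 17225/578.
Centre = (99/34, -81/34).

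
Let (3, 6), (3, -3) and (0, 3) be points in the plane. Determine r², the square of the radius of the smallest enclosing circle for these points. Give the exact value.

Call the three points A, B, C in the order given.
Side lengths²: AB² = 81, AC² = 18, BC² = 45.
Since AB² = 81 ≥ 45 + 18 = 63, the angle opposite AB is not acute, so the smallest enclosing circle has AB as diameter.
Centre = midpoint of AB = (3, 1.5), r² = 81/4 = 20.25.

20.25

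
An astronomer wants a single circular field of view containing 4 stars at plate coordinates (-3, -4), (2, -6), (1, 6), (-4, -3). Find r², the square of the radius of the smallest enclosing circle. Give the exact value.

38425/1058

The minimum enclosing circle is determined by three boundary points: (2, -6), (1, 6), (-4, -3).
Their circumcentre is (57/46, -1/46) with r² = 38425/1058.
The farthest remaining point (-3, -4) is at distance² 35757/1058 ≤ 38425/1058.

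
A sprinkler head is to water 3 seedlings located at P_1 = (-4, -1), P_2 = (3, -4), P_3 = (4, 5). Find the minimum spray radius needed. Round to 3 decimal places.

Side lengths²: P_1P_2² = 58, P_1P_3² = 100, P_2P_3² = 82.
Since P_1P_3² = 100 < 82 + 58 = 140, the triangle is acute, so the smallest enclosing circle is the circumcircle.
Circumcentre = (10/11, 26/33), r² = 29725/1089.
r = √(29725/1089) ≈ 5.225.

5.225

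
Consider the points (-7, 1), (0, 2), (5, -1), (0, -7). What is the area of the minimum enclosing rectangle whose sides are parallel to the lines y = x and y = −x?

In coordinates u = x + y, v = x − y the rectangle is axis-aligned; the map (x,y)→(u,v) scales areas by 2.
u-values: -6, 2, 4, -7; range = 4 − (-7) = 11.
v-values: -8, -2, 6, 7; range = 7 − (-8) = 15.
Area = (11 × 15) / 2 = 82.5.

82.5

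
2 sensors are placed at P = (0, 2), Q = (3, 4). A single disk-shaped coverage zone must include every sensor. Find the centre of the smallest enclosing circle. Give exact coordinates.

The smallest circle enclosing two points has them as diameter endpoints.
Centre = midpoint = (1.5, 3); r² = |PQ|²/4 = 13/4 = 3.25.
Centre = (1.5, 3).

(1.5, 3)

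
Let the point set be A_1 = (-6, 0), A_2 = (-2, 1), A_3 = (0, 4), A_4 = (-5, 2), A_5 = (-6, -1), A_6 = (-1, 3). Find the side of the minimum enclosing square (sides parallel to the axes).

6

The bounding box has width 6 and height 5.
An axis-aligned square enclosing the set must have side ≥ max(width, height).
So the minimum side is max(6, 5) = 6.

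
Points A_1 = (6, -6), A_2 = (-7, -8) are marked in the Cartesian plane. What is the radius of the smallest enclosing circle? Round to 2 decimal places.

The smallest circle enclosing two points has them as diameter endpoints.
Centre = midpoint = (-0.5, -7); r² = |A_1A_2|²/4 = 173/4 = 43.25.
r = √(43.25) ≈ 6.58.

6.58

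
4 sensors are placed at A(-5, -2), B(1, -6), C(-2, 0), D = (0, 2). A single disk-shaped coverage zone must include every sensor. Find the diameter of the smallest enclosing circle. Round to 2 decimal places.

By Welzl's lemma the MEC is supported by two points (diametrically opposite) or three points (on a circumcircle).
The minimum enclosing circle is determined by three boundary points: A, B, D.
Their circumcentre is (-17/22, -95/44) with r² = 34645/1936.
The farthest remaining point C is at distance² 11941/1936 ≤ 34645/1936.
Diameter = 2r = 2√(34645/1936) ≈ 8.46.

8.46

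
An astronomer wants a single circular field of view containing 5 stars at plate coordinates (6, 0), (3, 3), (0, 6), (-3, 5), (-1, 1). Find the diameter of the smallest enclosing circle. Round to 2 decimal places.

10.30

The minimum enclosing circle of a finite set is fixed by two of the points (as a diameter) or three (as a circumcircle).
The farthest pair is (6, 0)–(-3, 5) with squared distance 106. The circle on this segment as diameter has centre (1.5, 2.5) and r² = 106/4 = 26.5.
Check (3, 3): distance² to centre = 2.5 ≤ 26.5, so it lies inside.
All remaining points lie in this disk, and no smaller disk contains both endpoints, so this is the minimum enclosing circle.
Diameter = 2r = 2√(26.5) ≈ 10.30.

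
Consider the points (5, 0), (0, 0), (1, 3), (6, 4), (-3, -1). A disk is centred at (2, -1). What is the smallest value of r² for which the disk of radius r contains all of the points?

41

The required radius is the distance from (2, -1) to the farthest point.
Squared distances: 10, 5, 17, 41, 25.
Maximum is 41, attained at (6, 4).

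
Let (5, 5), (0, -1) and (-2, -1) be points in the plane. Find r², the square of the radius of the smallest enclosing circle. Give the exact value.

Call the three points A, B, C in the order given.
Side lengths²: AB² = 61, AC² = 85, BC² = 4.
Since AC² = 85 ≥ 61 + 4 = 65, the angle opposite AC is not acute, so the smallest enclosing circle has AC as diameter.
Centre = midpoint of AC = (1.5, 2), r² = 85/4 = 21.25.

21.25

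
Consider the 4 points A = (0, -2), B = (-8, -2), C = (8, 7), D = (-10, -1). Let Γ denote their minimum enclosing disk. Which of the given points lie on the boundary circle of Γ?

C, D

By Welzl's lemma the MEC is supported by two points (diametrically opposite) or three points (on a circumcircle).
The farthest pair is C–D with squared distance 388. The circle on this segment as diameter has centre (-1, 3) and r² = 388/4 = 97.
Check A: distance² to centre = 26 ≤ 97, so it lies inside.
All remaining points lie in this disk, and no smaller disk contains both endpoints, so this is the minimum enclosing circle.
The points at distance exactly r from the centre are C, D — 2 points.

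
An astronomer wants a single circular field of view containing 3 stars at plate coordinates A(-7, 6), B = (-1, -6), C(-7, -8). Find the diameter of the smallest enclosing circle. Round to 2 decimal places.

Side lengths²: AB² = 180, AC² = 196, BC² = 40.
Since AC² = 196 < 180 + 40 = 220, the triangle is acute, so the smallest enclosing circle is the circumcircle.
Circumcentre = (-6, -1), r² = 50.
Diameter = 2r = 2√50 ≈ 14.14.

14.14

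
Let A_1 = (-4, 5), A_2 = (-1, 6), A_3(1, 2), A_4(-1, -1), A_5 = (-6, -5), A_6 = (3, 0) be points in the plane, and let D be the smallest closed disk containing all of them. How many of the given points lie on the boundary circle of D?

3

By Welzl's lemma the MEC is supported by two points (diametrically opposite) or three points (on a circumcircle).
The minimum enclosing circle is determined by three boundary points: A_2, A_5, A_6.
Their circumcentre is (-113/37, 11/37) with r² = 50297/1369.
The farthest remaining point A_1 is at distance² 31501/1369 ≤ 50297/1369.
The points at distance exactly r from the centre are A_2, A_5, A_6 — 3 points.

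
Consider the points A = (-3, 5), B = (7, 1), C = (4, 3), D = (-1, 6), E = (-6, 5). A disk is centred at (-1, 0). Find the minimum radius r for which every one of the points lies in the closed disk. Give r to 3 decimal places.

8.062

The required radius is the distance from (-1, 0) to the farthest point.
Squared distances: 29, 65, 34, 36, 50.
Maximum is 65, attained at B.
r = √65 ≈ 8.062.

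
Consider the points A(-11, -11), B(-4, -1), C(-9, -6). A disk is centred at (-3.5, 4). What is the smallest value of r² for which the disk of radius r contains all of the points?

281.25

The required radius is the distance from (-3.5, 4) to the farthest point.
Squared distances: 281.25, 25.25, 130.25.
Maximum is 281.25, attained at A.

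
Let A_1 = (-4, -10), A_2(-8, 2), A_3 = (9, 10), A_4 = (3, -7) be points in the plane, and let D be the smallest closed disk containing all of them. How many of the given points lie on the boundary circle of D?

The minimum enclosing circle of a finite set is fixed by two of the points (as a diameter) or three (as a circumcircle).
The farthest pair is A_1–A_3 with squared distance 569. The circle on this segment as diameter has centre (2.5, 0) and r² = 569/4 = 142.25.
Check A_2: distance² to centre = 114.25 ≤ 142.25, so it lies inside.
All remaining points lie in this disk, and no smaller disk contains both endpoints, so this is the minimum enclosing circle.
The points at distance exactly r from the centre are A_1, A_3 — 2 points.

2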